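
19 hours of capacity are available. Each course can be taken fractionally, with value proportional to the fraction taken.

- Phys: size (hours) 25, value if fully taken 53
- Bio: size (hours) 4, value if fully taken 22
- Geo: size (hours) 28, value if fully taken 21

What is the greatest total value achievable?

53.8

Best value per unit of size first: Bio 22/4≈5.5, Phys 53/25≈2.12, Geo 21/28≈0.75.
All 4 hours of Bio fit (value 22) — 15 remain.
Only 15 hours remain; take 15/25 of Phys for value 53×15/25 = 31.8.
Total value = 53.8.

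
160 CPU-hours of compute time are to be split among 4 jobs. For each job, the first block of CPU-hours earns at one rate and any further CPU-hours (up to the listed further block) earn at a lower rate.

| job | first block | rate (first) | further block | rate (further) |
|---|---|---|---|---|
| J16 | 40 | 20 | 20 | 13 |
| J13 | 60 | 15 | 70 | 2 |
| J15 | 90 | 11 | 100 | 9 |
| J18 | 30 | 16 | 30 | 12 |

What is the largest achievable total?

Treat each block as its own option and order by rate: J16/T1 20 > J18/T1 16 > J13/T1 15 > J16/T2 13 > J18/T2 12 > J15/T1 11 > J15/T2 9 > J13/T2 2.
J16/T1 (20): +40 ; 120 left.
Fill J18 T1 block (30 at 16) ; 90 left.
J13/T1 (15): +60 ; 30 left.
Fill J16 T2 block (20 at 13) ; 10 left.
J18 T2 at 12: only 10 left, fill 10.
Total = 20×40 + 16×30 + 15×60 + 13×20 + 12×10 = 2560.

2560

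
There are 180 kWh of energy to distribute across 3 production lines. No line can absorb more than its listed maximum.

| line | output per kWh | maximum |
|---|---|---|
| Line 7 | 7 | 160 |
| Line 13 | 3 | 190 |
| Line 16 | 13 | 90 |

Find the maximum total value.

1800

Rank by output per kWh: Line 16 13 > Line 7 7 > Line 13 3.
Line 16: +90 to 90 (cap) ; 90 left.
Line 7 has room for 160 but only 90 remain, so it gets 90.
Total = 7×90 + 13×90 = 1800.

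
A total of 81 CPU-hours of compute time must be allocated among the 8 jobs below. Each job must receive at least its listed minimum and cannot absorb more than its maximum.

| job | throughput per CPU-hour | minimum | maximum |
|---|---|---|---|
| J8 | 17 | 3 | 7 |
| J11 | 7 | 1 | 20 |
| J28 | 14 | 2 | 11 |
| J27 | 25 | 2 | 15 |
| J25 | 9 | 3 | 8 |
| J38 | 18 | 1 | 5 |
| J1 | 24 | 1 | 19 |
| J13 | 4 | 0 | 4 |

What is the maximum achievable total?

1378

Meeting every minimum uses 3+1+2+2+3+1+1+0 = 13 CPU-hours, leaving 68.
Order the jobs by throughput per CPU-hour: J27 25 > J1 24 > J38 18 > J8 17 > J28 14 > J25 9 > J11 7 > J13 4.
J27: +13 to 15 (cap) — 55 left.
J1: +18 to 19 (cap) — 37 left.
Give J38 4 more to hit its cap of 5 — 33 left.
Give J8 4 more to hit its cap of 7 — 29 left.
J28 takes 9 more to reach its cap of 11 — 20 left.
J25 takes 5 more to reach its cap of 8 — 15 left.
J11: +15 (room for 19) → 16. Pool exhausted.
Total = 17×7 + 7×16 + 14×11 + 25×15 + 9×8 + 18×5 + 24×19 = 1378.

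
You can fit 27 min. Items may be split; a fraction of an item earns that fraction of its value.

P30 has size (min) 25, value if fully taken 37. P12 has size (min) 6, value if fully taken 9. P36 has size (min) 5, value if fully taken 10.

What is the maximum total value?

Best value per unit of size first: P36 10/5≈2, P12 9/6≈1.5, P30 37/25≈1.48.
Take all of P36 (5 min, value 10) ; 22 min left.
All 6 min of P12 fit (value 9) ; 16 remain.
16 min left: a 16/25 share of P30 gives 37×16/25 = 23.68.
Total value = 42.68.

42.68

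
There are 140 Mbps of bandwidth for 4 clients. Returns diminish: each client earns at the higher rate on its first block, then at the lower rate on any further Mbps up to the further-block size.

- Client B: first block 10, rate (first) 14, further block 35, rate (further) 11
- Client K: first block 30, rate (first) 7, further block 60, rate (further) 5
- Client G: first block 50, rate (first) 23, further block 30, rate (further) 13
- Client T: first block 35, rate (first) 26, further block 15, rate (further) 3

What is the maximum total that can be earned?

2755

Rank every tier by rate: Client T/first 26 > Client G/first 23 > Client B/first 14 > Client G/second 13 > Client B/second 11 > Client K/first 7 > Client K/second 5 > Client T/second 3.
Client T/first (26): +35 ; 105 left.
Fill Client G first block (50 at 23) ; 55 left.
Client B first at 14: fill all 10 ; 45 left.
Fill Client G second block (30 at 13) ; 15 left.
Client B second at 11: only 15 left, fill 15.
Total = 26×35 + 23×50 + 14×10 + 13×30 + 11×15 = 2755.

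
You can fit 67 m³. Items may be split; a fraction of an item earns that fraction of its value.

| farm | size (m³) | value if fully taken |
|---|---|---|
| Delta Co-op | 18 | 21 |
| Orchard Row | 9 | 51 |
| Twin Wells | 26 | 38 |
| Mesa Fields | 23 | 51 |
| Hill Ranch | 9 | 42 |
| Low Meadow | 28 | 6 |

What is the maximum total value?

Sort by value density: Orchard Row 51/9≈5.67, Hill Ranch 42/9≈4.67, Mesa Fields 51/23≈2.22, Twin Wells 38/26≈1.46, Delta Co-op 21/18≈1.17, Low Meadow 6/28≈0.214.
Orchard Row: take in full, 9 m³ for value 51 → 58 left.
All 9 m³ of Hill Ranch fit (value 42) → 49 remain.
Take all of Mesa Fields (23 m³, value 51) → 26 m³ left.
All 26 m³ of Twin Wells fit (value 38) → 0 remain.
Total value = 182.

182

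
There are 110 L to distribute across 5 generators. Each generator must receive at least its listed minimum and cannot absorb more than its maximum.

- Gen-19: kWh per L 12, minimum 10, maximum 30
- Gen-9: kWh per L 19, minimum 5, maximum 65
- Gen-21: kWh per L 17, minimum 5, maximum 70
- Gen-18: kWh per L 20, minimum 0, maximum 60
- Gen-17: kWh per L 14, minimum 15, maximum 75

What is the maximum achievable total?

Meeting every minimum uses 10+5+5+0+15 = 35 L, leaving 75.
Rank by kWh per L: Gen-18 20 > Gen-9 19 > Gen-21 17 > Gen-17 14 > Gen-19 12.
Give Gen-18 60 more to hit its cap of 60 ; 15 left.
Only 15 left; Gen-9 takes them to reach 20.
Total = 12×10 + 19×20 + 17×5 + 20×60 + 14×15 = 1995.

1995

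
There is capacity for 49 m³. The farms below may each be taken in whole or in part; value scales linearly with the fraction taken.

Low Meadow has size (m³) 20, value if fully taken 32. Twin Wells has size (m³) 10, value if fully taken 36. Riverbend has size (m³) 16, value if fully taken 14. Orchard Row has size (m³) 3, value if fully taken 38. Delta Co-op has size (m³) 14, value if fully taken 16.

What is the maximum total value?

Sort by value density: Orchard Row 38/3≈12.7, Twin Wells 36/10≈3.6, Low Meadow 32/20≈1.6, Delta Co-op 16/14≈1.14, Riverbend 14/16≈0.875.
All 3 m³ of Orchard Row fit (value 38) — 46 remain.
Twin Wells: take in full, 10 m³ for value 36 — 36 left.
Take all of Low Meadow (20 m³, value 32) — 16 m³ left.
Take all of Delta Co-op (14 m³, value 16) — 2 m³ left.
2 m³ left: a 2/16 share of Riverbend gives 14×2/16 = 1.75.
Total value = 123.75.

123.75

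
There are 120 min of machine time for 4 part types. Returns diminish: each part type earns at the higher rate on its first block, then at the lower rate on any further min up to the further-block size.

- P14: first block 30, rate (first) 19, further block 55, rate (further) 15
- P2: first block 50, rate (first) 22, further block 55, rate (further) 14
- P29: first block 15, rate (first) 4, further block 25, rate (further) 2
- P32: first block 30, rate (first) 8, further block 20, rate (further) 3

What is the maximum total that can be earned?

Treat each block as its own option and order by rate: P2/tier1 22 > P14/tier1 19 > P14/tier2 15 > P2/tier2 14 > P32/tier1 8 > P29/tier1 4 > P32/tier2 3 > P29/tier2 2.
Fill P2 tier1 block (50 at 22) → 70 left.
Fill P14 tier1 block (30 at 19) → 40 left.
40 remain; put them into P14 tier2 at 15.
Total = 22×50 + 19×30 + 15×40 = 2270.

2270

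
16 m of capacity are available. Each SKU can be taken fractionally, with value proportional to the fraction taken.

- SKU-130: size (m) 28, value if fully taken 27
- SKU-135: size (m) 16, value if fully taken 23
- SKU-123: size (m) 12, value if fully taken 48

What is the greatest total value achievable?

Best value per unit of size first: SKU-123 48/12≈4, SKU-135 23/16≈1.44, SKU-130 27/28≈0.964.
SKU-123: take in full, 12 m for value 48 ; 4 left.
Fill the last 4 m with part of SKU-135: 4/16 of it earns 5.75.
Total value = 53.75.

53.75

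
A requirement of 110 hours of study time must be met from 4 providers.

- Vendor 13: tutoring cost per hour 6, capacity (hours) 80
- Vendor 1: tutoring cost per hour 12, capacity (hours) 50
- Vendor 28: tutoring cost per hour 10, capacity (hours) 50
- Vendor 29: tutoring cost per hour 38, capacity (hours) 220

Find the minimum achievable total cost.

Use providers in increasing cost order.
Vendor 13 at 6: take all 80 hours → 30 still needed.
Vendor 28 at 10: take 30 of its 50 → requirement met.
Vendor 1, Vendor 29: unused.
Cost = 80×6 + 30×10 = 780.

780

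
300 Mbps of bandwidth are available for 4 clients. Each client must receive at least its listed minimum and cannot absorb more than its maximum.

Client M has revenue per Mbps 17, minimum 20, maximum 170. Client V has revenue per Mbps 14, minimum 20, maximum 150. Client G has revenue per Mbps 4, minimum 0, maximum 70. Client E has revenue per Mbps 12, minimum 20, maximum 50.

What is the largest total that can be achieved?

4670

Meeting every minimum uses 20+20+0+20 = 60 Mbps, leaving 240.
Highest revenue per Mbps first: Client M 17 > Client V 14 > Client E 12 > Client G 4.
Client M takes 150 more to reach its cap of 170 ; 90 left.
Client V has room for 130 more but only 90 remain, so it gets 110.
Total = 17×170 + 14×110 + 12×20 = 4670.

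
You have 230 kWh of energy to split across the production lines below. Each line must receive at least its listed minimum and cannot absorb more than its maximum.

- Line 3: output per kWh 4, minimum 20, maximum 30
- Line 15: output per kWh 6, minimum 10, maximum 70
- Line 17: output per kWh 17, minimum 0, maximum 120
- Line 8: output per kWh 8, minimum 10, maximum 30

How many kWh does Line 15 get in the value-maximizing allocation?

Meeting every minimum uses 20+10+0+10 = 40 kWh, leaving 190.
Order the production lines by output per kWh: Line 17 17 > Line 8 8 > Line 15 6 > Line 3 4.
Give Line 17 120 more to hit its cap of 120 → 70 left.
Line 8: +20 to 30 (cap) → 50 left.
Line 15: +50 (room for 60) → 60. Pool exhausted.

60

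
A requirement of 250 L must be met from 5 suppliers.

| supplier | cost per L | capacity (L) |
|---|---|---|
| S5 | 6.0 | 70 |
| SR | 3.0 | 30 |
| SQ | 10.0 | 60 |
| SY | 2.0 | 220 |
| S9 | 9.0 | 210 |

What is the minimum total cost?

Cheapest first:
SY at 2.0: take all 220 L → 30 still needed.
SR (3.0): use full 30 → 0 L to go.
S5, S9, SQ: unused.
Cost = 220×2.0 + 30×3.0 = 530.

530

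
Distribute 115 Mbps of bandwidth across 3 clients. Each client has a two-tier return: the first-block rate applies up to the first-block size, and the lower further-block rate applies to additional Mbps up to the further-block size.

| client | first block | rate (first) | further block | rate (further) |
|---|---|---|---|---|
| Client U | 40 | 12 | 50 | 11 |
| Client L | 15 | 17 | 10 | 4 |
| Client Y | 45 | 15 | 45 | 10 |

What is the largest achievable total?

1575

Order all 6 blocks by rate: Client L/T1 17 > Client Y/T1 15 > Client U/T1 12 > Client U/T2 11 > Client Y/T2 10 > Client L/T2 4.
Client L/T1 (17): +15 — 100 left.
Fill Client Y T1 block (45 at 15) — 55 left.
Client U T1 at 12: fill all 40 — 15 left.
Client U T2 at 11: only 15 left, fill 15.
Total = 17×15 + 15×45 + 12×40 + 11×15 = 1575.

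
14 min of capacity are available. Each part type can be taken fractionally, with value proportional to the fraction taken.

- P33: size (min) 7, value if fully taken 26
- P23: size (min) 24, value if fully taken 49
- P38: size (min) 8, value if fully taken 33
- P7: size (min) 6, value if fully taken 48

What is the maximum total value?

Sort by value density: P7 48/6≈8, P38 33/8≈4.12, P33 26/7≈3.71, P23 49/24≈2.04.
P7: take in full, 6 min for value 48 — 8 left.
P38: take in full, 8 min for value 33 — 0 left.
Total value = 81.

81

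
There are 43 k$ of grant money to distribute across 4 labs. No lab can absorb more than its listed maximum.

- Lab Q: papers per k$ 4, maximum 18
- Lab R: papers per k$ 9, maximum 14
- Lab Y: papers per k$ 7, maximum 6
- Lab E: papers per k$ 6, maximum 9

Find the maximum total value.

Order the labs by papers per k$: Lab R 9 > Lab Y 7 > Lab E 6 > Lab Q 4.
Lab R: +14 to 14 (cap) — 29 left.
Lab Y takes 6 to reach its cap of 6 — 23 left.
Give Lab E 9 to hit its cap of 9 — 14 left.
Lab Q: +14 (room for 18) → 14. Pool exhausted.
Total = 4×14 + 9×14 + 7×6 + 6×9 = 278.

278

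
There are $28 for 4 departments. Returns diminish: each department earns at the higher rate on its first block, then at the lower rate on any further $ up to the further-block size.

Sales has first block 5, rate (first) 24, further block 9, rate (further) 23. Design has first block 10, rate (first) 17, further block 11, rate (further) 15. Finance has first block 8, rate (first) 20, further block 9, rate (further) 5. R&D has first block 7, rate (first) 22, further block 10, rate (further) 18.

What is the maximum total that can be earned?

Rank every tier by rate: Sales/first 24 > Sales/second 23 > R&D/first 22 > Finance/first 20 > R&D/second 18 > Design/first 17 > Design/second 15 > Finance/second 5.
Sales/first (24): +5 → 23 left.
Sales second at 23: fill all 9 → 14 left.
R&D first at 22: fill all 7 → 7 left.
Finance first at 20: only 7 left, fill 7.
Total = 24×5 + 23×9 + 22×7 + 20×7 = 621.

621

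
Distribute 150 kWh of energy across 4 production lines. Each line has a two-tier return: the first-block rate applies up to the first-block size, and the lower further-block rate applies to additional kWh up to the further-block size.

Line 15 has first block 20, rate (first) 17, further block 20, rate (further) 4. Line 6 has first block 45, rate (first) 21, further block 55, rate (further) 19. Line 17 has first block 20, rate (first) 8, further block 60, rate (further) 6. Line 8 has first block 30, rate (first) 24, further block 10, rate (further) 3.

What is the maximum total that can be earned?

Rank every tier by rate: Line 8/T1 24 > Line 6/T1 21 > Line 6/T2 19 > Line 15/T1 17 > Line 17/T1 8 > Line 17/T2 6 > Line 15/T2 4 > Line 8/T2 3.
Line 8/T1 (24): +30 — 120 left.
Fill Line 6 T1 block (45 at 21) — 75 left.
Fill Line 6 T2 block (55 at 19) — 20 left.
Line 15/T1 (17): +20 — 0 left.
Total = 24×30 + 21×45 + 19×55 + 17×20 = 3050.

3050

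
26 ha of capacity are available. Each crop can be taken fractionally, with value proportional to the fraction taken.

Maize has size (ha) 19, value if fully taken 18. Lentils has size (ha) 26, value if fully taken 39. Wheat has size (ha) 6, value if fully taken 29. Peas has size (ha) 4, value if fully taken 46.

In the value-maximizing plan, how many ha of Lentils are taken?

Best value per unit of size first: Peas 46/4≈11.5, Wheat 29/6≈4.83, Lentils 39/26≈1.5, Maize 18/19≈0.947.
Peas: take in full, 4 ha for value 46 — 22 left.
All 6 ha of Wheat fit (value 29) — 16 remain.
Fill the last 16 ha with part of Lentils: 16/26 of it earns 24.

16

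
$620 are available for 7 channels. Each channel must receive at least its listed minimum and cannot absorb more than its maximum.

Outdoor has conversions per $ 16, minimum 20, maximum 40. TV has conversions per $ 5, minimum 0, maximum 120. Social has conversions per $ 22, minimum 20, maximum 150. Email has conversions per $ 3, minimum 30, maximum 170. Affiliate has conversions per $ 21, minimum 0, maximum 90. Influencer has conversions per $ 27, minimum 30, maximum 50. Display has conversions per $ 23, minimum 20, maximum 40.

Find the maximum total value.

9090

Meeting every minimum uses 20+0+20+30+0+30+20 = 120 $, leaving 500.
Highest conversions per $ first: Influencer 27 > Display 23 > Social 22 > Affiliate 21 > Outdoor 16 > TV 5 > Email 3.
Influencer takes 20 more to reach its cap of 50 ; 480 left.
Display: +20 to 40 (cap) ; 460 left.
Social: +130 to 150 (cap) ; 330 left.
Affiliate: +90 to 90 (cap) ; 240 left.
Outdoor takes 20 more to reach its cap of 40 ; 220 left.
TV: +120 to 120 (cap) ; 100 left.
Email: +100 (room for 140) → 130. Pool exhausted.
Total = 16×40 + 5×120 + 22×150 + 3×130 + 21×90 + 27×50 + 23×40 = 9090.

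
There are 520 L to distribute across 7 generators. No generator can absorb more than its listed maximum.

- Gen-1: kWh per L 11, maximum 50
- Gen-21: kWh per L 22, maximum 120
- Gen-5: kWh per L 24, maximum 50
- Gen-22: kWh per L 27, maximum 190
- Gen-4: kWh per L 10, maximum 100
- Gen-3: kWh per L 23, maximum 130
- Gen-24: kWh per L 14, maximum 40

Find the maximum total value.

Rank by kWh per L: Gen-22 27 > Gen-5 24 > Gen-3 23 > Gen-21 22 > Gen-24 14 > Gen-1 11 > Gen-4 10.
Gen-22: +190 to 190 (cap) ; 330 left.
Gen-5 takes 50 to reach its cap of 50 ; 280 left.
Gen-3: +130 to 130 (cap) ; 150 left.
Give Gen-21 120 to hit its cap of 120 ; 30 left.
Gen-24 has room for 40 but only 30 remain, so it gets 30.
Total = 22×120 + 24×50 + 27×190 + 23×130 + 14×30 = 12380.

12380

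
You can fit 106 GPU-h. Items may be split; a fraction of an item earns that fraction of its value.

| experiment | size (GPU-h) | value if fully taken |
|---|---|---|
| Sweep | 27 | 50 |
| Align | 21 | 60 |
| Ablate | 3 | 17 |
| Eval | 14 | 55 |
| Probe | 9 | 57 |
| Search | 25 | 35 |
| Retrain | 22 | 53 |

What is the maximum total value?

306

Sort by value density: Probe 57/9≈6.33, Ablate 17/3≈5.67, Eval 55/14≈3.93, Align 60/21≈2.86, Retrain 53/22≈2.41, Sweep 50/27≈1.85, Search 35/25≈1.4.
All 9 GPU-h of Probe fit (value 57) ; 97 remain.
Ablate: take in full, 3 GPU-h for value 17 ; 94 left.
All 14 GPU-h of Eval fit (value 55) ; 80 remain.
Take all of Align (21 GPU-h, value 60) ; 59 GPU-h left.
All 22 GPU-h of Retrain fit (value 53) ; 37 remain.
All 27 GPU-h of Sweep fit (value 50) ; 10 remain.
Only 10 GPU-h remain; take 10/25 of Search for value 35×10/25 = 14.
Total value = 306.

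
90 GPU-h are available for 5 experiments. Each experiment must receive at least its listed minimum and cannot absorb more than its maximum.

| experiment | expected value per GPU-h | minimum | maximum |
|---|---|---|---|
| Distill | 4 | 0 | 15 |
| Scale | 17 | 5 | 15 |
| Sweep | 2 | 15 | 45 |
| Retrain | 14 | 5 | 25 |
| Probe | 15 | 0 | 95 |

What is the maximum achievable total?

1180

Meeting every minimum uses 0+5+15+5+0 = 25 GPU-h, leaving 65.
Rank by expected value per GPU-h: Scale 17 > Probe 15 > Retrain 14 > Distill 4 > Sweep 2.
Scale: +10 to 15 (cap) ; 55 left.
Only 55 left; Probe takes them to reach 55.
Total = 17×15 + 2×15 + 14×5 + 15×55 = 1180.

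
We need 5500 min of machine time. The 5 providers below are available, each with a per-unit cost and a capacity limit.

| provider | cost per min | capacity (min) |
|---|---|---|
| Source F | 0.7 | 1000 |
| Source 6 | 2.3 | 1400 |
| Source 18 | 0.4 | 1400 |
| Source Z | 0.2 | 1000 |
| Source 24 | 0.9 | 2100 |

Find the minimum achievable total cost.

Fill from the cheapest provider first.
Take 1000 from Source Z at 0.2 → need 4500 more.
Source 18 at 0.4: take all 1400 min → 3100 still needed.
Source F (0.7): use full 1000 → 2100 min to go.
Take 2100 from Source 24 at 0.9 → need 0 more.
Source 6: unused.
Cost = 1000×0.2 + 1400×0.4 + 1000×0.7 + 2100×0.9 = 3350.

3350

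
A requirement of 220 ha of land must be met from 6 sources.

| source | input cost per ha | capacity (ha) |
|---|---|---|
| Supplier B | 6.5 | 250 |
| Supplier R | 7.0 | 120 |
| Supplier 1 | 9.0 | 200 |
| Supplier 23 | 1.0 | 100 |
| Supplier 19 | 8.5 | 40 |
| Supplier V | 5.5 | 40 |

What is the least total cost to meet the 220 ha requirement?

Fill from the cheapest source first.
Supplier 23 at 1.0: take all 100 ha ; 120 still needed.
Supplier V (5.5): use full 40 ; 80 ha to go.
Take 80 from Supplier B at 6.5 to finish.
Supplier R, Supplier 19, Supplier 1: unused.
Cost = 100×1.0 + 40×5.5 + 80×6.5 = 840.

840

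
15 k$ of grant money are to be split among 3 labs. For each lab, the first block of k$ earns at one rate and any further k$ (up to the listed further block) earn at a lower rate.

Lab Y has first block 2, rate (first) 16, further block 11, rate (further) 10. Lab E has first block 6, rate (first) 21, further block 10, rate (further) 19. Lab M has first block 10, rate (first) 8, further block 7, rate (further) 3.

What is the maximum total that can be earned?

297

Rank every tier by rate: Lab E/T1 21 > Lab E/T2 19 > Lab Y/T1 16 > Lab Y/T2 10 > Lab M/T1 8 > Lab M/T2 3.
Lab E/T1 (21): +6 → 9 left.
9 remain; put them into Lab E T2 at 19.
Total = 21×6 + 19×9 = 297.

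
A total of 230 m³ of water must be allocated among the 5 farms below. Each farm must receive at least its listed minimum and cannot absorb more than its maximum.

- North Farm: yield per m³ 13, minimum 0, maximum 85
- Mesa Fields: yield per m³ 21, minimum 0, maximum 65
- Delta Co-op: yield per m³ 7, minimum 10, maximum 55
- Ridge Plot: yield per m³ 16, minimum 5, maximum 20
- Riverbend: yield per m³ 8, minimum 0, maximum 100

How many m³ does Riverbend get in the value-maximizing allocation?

Meeting every minimum uses 0+0+10+5+0 = 15 m³, leaving 215.
Rank by yield per m³: Mesa Fields 21 > Ridge Plot 16 > North Farm 13 > Riverbend 8 > Delta Co-op 7.
Give Mesa Fields 65 more to hit its cap of 65 — 150 left.
Ridge Plot: +15 to 20 (cap) — 135 left.
North Farm: +85 to 85 (cap) — 50 left.
Only 50 left; Riverbend takes them to reach 50.

50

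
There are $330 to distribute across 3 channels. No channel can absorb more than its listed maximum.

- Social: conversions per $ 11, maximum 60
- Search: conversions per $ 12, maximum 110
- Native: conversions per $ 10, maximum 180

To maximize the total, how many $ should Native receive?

160

Rank by conversions per $: Search 12 > Social 11 > Native 10.
Search: +110 to 110 (cap) ; 220 left.
Social: +60 to 60 (cap) ; 160 left.
Native: +160 (room for 180) → 160. Pool exhausted.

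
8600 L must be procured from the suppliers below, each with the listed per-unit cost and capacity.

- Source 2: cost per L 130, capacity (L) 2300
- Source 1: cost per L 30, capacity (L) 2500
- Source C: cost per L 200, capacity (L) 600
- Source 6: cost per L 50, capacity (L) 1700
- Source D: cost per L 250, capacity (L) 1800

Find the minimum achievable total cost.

Fill from the cheapest supplier first.
Source 1 at 30: take all 2500 L — 6100 still needed.
Take 1700 from Source 6 at 50 — need 4400 more.
Source 2 at 130: take all 2300 L — 2100 still needed.
Source C (200): use full 600 — 1500 L to go.
Take 1500 from Source D at 250 to finish.
Cost = 2500×30 + 1700×50 + 2300×130 + 600×200 + 1500×250 = 954000.

954000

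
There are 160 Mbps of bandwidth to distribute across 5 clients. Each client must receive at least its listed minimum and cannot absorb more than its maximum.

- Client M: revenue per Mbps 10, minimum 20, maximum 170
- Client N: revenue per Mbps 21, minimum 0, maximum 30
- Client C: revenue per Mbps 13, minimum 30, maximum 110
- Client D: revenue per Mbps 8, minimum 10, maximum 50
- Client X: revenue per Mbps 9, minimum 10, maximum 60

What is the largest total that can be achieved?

Meeting every minimum uses 20+0+30+10+10 = 70 Mbps, leaving 90.
Rank by revenue per Mbps: Client N 21 > Client C 13 > Client M 10 > Client X 9 > Client D 8.
Client N takes 30 more to reach its cap of 30 → 60 left.
Client C has room for 80 more but only 60 remain, so it gets 90.
Total = 10×20 + 21×30 + 13×90 + 8×10 + 9×10 = 2170.

2170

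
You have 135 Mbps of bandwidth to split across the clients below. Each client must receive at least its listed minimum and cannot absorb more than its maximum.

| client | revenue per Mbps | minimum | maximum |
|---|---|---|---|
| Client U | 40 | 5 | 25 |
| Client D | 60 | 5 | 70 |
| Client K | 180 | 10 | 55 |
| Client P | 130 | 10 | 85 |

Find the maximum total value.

19500

Meeting every minimum uses 5+5+10+10 = 30 Mbps, leaving 105.
Rank by revenue per Mbps: Client K 180 > Client P 130 > Client D 60 > Client U 40.
Client K takes 45 more to reach its cap of 55 ; 60 left.
Client P has room for 75 more but only 60 remain, so it gets 70.
Total = 40×5 + 60×5 + 180×55 + 130×70 = 19500.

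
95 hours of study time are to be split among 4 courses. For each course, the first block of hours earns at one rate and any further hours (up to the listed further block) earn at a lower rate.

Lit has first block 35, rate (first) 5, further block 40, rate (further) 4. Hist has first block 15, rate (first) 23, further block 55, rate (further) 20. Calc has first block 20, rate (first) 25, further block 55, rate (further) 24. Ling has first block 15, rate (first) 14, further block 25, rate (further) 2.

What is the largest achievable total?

Rank every tier by rate: Calc/T1 25 > Calc/T2 24 > Hist/T1 23 > Hist/T2 20 > Ling/T1 14 > Lit/T1 5 > Lit/T2 4 > Ling/T2 2.
Fill Calc T1 block (20 at 25) → 75 left.
Fill Calc T2 block (55 at 24) → 20 left.
Fill Hist T1 block (15 at 23) → 5 left.
Hist T2 at 20: only 5 left, fill 5.
Total = 25×20 + 24×55 + 23×15 + 20×5 = 2265.

2265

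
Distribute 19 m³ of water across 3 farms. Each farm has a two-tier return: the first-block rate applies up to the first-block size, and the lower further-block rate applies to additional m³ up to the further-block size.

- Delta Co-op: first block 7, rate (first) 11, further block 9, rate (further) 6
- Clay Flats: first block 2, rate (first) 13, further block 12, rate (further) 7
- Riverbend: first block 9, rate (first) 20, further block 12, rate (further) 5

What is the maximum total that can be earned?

290

Treat each block as its own option and order by rate: Riverbend/first 20 > Clay Flats/first 13 > Delta Co-op/first 11 > Clay Flats/second 7 > Delta Co-op/second 6 > Riverbend/second 5.
Riverbend/first (20): +9 ; 10 left.
Clay Flats/first (13): +2 ; 8 left.
Fill Delta Co-op first block (7 at 11) ; 1 left.
Clay Flats second at 7: only 1 left, fill 1.
Total = 20×9 + 13×2 + 11×7 + 7×1 = 290.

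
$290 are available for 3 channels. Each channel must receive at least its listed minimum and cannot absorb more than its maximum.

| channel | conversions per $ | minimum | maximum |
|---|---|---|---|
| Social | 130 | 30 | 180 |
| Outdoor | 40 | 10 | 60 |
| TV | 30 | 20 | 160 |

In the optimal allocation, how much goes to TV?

Meeting every minimum uses 30+10+20 = 60 $, leaving 230.
Highest conversions per $ first: Social 130 > Outdoor 40 > TV 30.
Give Social 150 more to hit its cap of 180 — 80 left.
Outdoor takes 50 more to reach its cap of 60 — 30 left.
TV: +30 (room for 140) → 50. Pool exhausted.

50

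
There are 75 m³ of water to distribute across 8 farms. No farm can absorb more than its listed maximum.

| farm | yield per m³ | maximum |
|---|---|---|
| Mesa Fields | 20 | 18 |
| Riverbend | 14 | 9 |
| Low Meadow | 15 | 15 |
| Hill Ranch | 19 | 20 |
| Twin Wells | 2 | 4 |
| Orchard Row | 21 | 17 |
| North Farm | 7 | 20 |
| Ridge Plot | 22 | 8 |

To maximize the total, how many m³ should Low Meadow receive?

Rank by yield per m³: Ridge Plot 22 > Orchard Row 21 > Mesa Fields 20 > Hill Ranch 19 > Low Meadow 15 > Riverbend 14 > North Farm 7 > Twin Wells 2.
Ridge Plot takes 8 to reach its cap of 8 → 67 left.
Orchard Row takes 17 to reach its cap of 17 → 50 left.
Give Mesa Fields 18 to hit its cap of 18 → 32 left.
Hill Ranch takes 20 to reach its cap of 20 → 12 left.
Only 12 left; Low Meadow takes them to reach 12.

12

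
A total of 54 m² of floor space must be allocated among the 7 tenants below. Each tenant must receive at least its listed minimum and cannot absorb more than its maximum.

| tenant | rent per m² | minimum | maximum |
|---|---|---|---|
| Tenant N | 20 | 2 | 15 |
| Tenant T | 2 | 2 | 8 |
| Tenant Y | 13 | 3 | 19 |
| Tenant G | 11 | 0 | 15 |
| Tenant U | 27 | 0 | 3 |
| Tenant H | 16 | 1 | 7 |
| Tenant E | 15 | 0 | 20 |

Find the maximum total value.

888

Meeting every minimum uses 2+2+3+0+0+1+0 = 8 m², leaving 46.
Highest rent per m² first: Tenant U 27 > Tenant N 20 > Tenant H 16 > Tenant E 15 > Tenant Y 13 > Tenant G 11 > Tenant T 2.
Tenant U: +3 to 3 (cap) — 43 left.
Tenant N takes 13 more to reach its cap of 15 — 30 left.
Tenant H: +6 to 7 (cap) — 24 left.
Tenant E takes 20 more to reach its cap of 20 — 4 left.
Only 4 left; Tenant Y takes them to reach 7.
Total = 20×15 + 2×2 + 13×7 + 27×3 + 16×7 + 15×20 = 888.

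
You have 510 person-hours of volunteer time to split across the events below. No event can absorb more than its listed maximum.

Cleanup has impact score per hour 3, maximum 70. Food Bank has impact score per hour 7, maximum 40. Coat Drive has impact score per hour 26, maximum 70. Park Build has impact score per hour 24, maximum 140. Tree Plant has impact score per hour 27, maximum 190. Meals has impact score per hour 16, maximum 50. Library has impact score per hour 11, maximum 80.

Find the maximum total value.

11770

Highest impact score per hour first: Tree Plant 27 > Coat Drive 26 > Park Build 24 > Meals 16 > Library 11 > Food Bank 7 > Cleanup 3.
Give Tree Plant 190 to hit its cap of 190 → 320 left.
Coat Drive takes 70 to reach its cap of 70 → 250 left.
Park Build takes 140 to reach its cap of 140 → 110 left.
Meals takes 50 to reach its cap of 50 → 60 left.
Library has room for 80 but only 60 remain, so it gets 60.
Total = 26×70 + 24×140 + 27×190 + 16×50 + 11×60 = 11770.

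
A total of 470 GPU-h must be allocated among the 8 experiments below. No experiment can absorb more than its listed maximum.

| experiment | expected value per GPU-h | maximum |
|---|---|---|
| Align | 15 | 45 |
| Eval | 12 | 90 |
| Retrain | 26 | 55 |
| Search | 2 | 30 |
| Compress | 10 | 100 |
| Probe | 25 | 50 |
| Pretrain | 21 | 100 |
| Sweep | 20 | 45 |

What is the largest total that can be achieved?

8285

Highest expected value per GPU-h first: Retrain 26 > Probe 25 > Pretrain 21 > Sweep 20 > Align 15 > Eval 12 > Compress 10 > Search 2.
Give Retrain 55 to hit its cap of 55 ; 415 left.
Probe takes 50 to reach its cap of 50 ; 365 left.
Give Pretrain 100 to hit its cap of 100 ; 265 left.
Give Sweep 45 to hit its cap of 45 ; 220 left.
Align: +45 to 45 (cap) ; 175 left.
Give Eval 90 to hit its cap of 90 ; 85 left.
Compress: +85 (room for 100) → 85. Pool exhausted.
Total = 15×45 + 12×90 + 26×55 + 10×85 + 25×50 + 21×100 + 20×45 = 8285.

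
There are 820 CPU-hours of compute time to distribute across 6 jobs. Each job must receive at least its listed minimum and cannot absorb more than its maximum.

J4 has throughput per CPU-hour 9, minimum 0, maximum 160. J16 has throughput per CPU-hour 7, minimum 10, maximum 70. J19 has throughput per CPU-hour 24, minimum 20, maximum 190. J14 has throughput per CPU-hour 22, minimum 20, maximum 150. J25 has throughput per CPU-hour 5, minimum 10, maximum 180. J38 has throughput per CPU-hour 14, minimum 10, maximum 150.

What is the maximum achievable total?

12390

Meeting every minimum uses 0+10+20+20+10+10 = 70 CPU-hours, leaving 750.
Highest throughput per CPU-hour first: J19 24 > J14 22 > J38 14 > J4 9 > J16 7 > J25 5.
Give J19 170 more to hit its cap of 190 — 580 left.
J14: +130 to 150 (cap) — 450 left.
Give J38 140 more to hit its cap of 150 — 310 left.
J4 takes 160 more to reach its cap of 160 — 150 left.
J16 takes 60 more to reach its cap of 70 — 90 left.
J25 has room for 170 more but only 90 remain, so it gets 100.
Total = 9×160 + 7×70 + 24×190 + 22×150 + 5×100 + 14×150 = 12390.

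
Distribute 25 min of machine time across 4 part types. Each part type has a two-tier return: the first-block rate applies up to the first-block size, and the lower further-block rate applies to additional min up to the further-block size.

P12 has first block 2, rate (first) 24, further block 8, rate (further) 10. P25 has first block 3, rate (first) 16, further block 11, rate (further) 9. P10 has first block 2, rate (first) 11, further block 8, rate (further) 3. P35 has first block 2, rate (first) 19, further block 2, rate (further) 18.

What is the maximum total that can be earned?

326

Order all 8 blocks by rate: P12/first 24 > P35/first 19 > P35/second 18 > P25/first 16 > P10/first 11 > P12/second 10 > P25/second 9 > P10/second 3.
Fill P12 first block (2 at 24) — 23 left.
P35 first at 19: fill all 2 — 21 left.
Fill P35 second block (2 at 18) — 19 left.
P25 first at 16: fill all 3 — 16 left.
Fill P10 first block (2 at 11) — 14 left.
P12/second (10): +8 — 6 left.
P25/second: +6 of 11 at 9; pool empty.
Total = 24×2 + 19×2 + 18×2 + 16×3 + 11×2 + 10×8 + 9×6 = 326.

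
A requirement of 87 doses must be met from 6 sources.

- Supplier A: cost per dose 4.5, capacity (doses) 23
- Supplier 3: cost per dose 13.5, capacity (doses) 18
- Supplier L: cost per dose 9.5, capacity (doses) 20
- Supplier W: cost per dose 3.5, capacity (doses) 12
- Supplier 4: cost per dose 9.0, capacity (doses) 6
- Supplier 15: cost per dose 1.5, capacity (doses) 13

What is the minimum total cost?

584.5

Use sources in increasing cost order.
Supplier 15 at 1.5: take all 13 doses ; 74 still needed.
Supplier W (3.5): use full 12 ; 62 doses to go.
Take 23 from Supplier A at 4.5 ; need 39 more.
Supplier 4 (9.0): use full 6 ; 33 doses to go.
Take 20 from Supplier L at 9.5 ; need 13 more.
Supplier 3 (13.5): take the remaining 13 ; done.
Cost = 13×1.5 + 12×3.5 + 23×4.5 + 6×9.0 + 20×9.5 + 13×13.5 = 584.5.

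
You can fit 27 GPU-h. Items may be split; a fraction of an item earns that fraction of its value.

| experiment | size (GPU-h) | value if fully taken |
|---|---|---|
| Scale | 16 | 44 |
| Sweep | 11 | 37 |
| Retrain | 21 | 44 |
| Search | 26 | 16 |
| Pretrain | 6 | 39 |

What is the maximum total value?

Sort by value density: Pretrain 39/6≈6.5, Sweep 37/11≈3.36, Scale 44/16≈2.75, Retrain 44/21≈2.1, Search 16/26≈0.615.
Pretrain: take in full, 6 GPU-h for value 39 → 21 left.
Sweep: take in full, 11 GPU-h for value 37 → 10 left.
Fill the last 10 GPU-h with part of Scale: 10/16 of it earns 27.5.
Total value = 103.5.

103.5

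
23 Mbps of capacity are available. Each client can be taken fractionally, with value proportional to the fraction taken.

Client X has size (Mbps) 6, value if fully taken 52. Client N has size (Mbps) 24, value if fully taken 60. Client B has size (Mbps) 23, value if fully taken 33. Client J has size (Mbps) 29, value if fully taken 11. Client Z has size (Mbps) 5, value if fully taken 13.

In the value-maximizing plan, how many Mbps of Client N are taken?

12

Best value per unit of size first: Client X 52/6≈8.67, Client Z 13/5≈2.6, Client N 60/24≈2.5, Client B 33/23≈1.43, Client J 11/29≈0.379.
Client X: take in full, 6 Mbps for value 52 ; 17 left.
All 5 Mbps of Client Z fit (value 13) ; 12 remain.
12 Mbps left: a 12/24 share of Client N gives 60×12/24 = 30.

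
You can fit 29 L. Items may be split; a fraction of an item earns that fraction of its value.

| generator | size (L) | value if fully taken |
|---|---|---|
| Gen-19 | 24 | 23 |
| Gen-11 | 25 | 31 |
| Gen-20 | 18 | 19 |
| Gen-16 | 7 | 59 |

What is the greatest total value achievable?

Best value per unit of size first: Gen-16 59/7≈8.43, Gen-11 31/25≈1.24, Gen-20 19/18≈1.06, Gen-19 23/24≈0.958.
Gen-16: take in full, 7 L for value 59 — 22 left.
Only 22 L remain; take 22/25 of Gen-11 for value 31×22/25 = 27.28.
Total value = 86.28.

86.28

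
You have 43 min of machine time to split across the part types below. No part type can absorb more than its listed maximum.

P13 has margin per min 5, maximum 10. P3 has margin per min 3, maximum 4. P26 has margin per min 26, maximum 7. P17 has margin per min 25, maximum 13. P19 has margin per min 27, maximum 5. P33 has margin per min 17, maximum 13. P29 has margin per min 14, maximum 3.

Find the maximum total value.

Highest margin per min first: P19 27 > P26 26 > P17 25 > P33 17 > P29 14 > P13 5 > P3 3.
P19: +5 to 5 (cap) — 38 left.
Give P26 7 to hit its cap of 7 — 31 left.
Give P17 13 to hit its cap of 13 — 18 left.
P33 takes 13 to reach its cap of 13 — 5 left.
P29 takes 3 to reach its cap of 3 — 2 left.
P13 has room for 10 but only 2 remain, so it gets 2.
Total = 5×2 + 26×7 + 25×13 + 27×5 + 17×13 + 14×3 = 915.

915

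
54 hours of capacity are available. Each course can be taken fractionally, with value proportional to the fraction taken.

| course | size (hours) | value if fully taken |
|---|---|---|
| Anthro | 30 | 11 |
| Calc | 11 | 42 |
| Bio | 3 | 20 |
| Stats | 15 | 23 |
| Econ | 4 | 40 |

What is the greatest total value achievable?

Best value per unit of size first: Econ 40/4≈10, Bio 20/3≈6.67, Calc 42/11≈3.82, Stats 23/15≈1.53, Anthro 11/30≈0.367.
Econ: take in full, 4 hours for value 40 — 50 left.
All 3 hours of Bio fit (value 20) — 47 remain.
All 11 hours of Calc fit (value 42) — 36 remain.
Take all of Stats (15 hours, value 23) — 21 hours left.
21 hours left: a 21/30 share of Anthro gives 11×21/30 = 7.7.
Total value = 132.7.

132.7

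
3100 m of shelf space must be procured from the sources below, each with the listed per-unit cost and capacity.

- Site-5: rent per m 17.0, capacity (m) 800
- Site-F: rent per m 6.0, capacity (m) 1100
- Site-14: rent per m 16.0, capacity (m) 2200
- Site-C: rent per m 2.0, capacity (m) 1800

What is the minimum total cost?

Fill from the cheapest source first.
Take 1800 from Site-C at 2.0 → need 1300 more.
Take 1100 from Site-F at 6.0 → need 200 more.
Take 200 from Site-14 at 16.0 to finish.
Site-5: unused.
Cost = 1800×2.0 + 1100×6.0 + 200×16.0 = 13400.

13400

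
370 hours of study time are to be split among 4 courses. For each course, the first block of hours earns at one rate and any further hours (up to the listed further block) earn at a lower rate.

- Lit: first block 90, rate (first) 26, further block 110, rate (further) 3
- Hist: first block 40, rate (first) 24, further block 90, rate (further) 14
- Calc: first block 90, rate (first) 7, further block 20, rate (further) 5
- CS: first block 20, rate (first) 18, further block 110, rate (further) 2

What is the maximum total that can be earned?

Treat each block as its own option and order by rate: Lit/tier1 26 > Hist/tier1 24 > CS/tier1 18 > Hist/tier2 14 > Calc/tier1 7 > Calc/tier2 5 > Lit/tier2 3 > CS/tier2 2.
Lit tier1 at 26: fill all 90 ; 280 left.
Hist tier1 at 24: fill all 40 ; 240 left.
CS/tier1 (18): +20 ; 220 left.
Hist/tier2 (14): +90 ; 130 left.
Calc/tier1 (7): +90 ; 40 left.
Calc/tier2 (5): +20 ; 20 left.
Lit/tier2: +20 of 110 at 3; pool empty.
Total = 26×90 + 24×40 + 18×20 + 14×90 + 7×90 + 5×20 + 3×20 = 5710.

5710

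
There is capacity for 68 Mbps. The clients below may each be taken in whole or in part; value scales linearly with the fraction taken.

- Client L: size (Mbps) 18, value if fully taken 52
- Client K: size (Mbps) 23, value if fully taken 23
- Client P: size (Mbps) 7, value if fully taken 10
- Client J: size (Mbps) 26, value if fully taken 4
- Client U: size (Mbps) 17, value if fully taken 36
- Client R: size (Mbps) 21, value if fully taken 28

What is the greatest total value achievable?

131

Rank by value-to-size ratio: Client L 52/18≈2.89, Client U 36/17≈2.12, Client P 10/7≈1.43, Client R 28/21≈1.33, Client K 23/23≈1, Client J 4/26≈0.154.
Client L: take in full, 18 Mbps for value 52 ; 50 left.
All 17 Mbps of Client U fit (value 36) ; 33 remain.
All 7 Mbps of Client P fit (value 10) ; 26 remain.
All 21 Mbps of Client R fit (value 28) ; 5 remain.
5 Mbps left: a 5/23 share of Client K gives 23×5/23 = 5.
Total value = 131.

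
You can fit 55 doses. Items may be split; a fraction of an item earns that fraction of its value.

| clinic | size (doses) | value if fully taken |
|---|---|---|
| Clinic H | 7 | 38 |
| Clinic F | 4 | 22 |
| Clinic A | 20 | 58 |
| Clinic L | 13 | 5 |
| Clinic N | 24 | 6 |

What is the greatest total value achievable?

125.75

Best value per unit of size first: Clinic F 22/4≈5.5, Clinic H 38/7≈5.43, Clinic A 58/20≈2.9, Clinic L 5/13≈0.385, Clinic N 6/24≈0.25.
Take all of Clinic F (4 doses, value 22) → 51 doses left.
Clinic H: take in full, 7 doses for value 38 → 44 left.
Clinic A: take in full, 20 doses for value 58 → 24 left.
Take all of Clinic L (13 doses, value 5) → 11 doses left.
Only 11 doses remain; take 11/24 of Clinic N for value 6×11/24 = 2.75.
Total value = 125.75.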